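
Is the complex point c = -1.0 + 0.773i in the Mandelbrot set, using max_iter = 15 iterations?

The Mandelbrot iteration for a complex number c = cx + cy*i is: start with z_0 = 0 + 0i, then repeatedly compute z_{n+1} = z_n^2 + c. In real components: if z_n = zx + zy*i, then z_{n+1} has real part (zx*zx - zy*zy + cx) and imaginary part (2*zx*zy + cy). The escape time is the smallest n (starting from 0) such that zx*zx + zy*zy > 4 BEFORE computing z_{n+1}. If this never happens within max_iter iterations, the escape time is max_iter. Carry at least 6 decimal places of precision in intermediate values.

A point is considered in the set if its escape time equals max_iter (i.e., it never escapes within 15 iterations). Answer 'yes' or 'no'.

z_0 = 0 + 0i, c = -1.0000 + 0.7730i
Iter 1: z = -1.0000 + 0.7730i, |z|^2 = 1.5975
Iter 2: z = -0.5975 + -0.7730i, |z|^2 = 0.9546
Iter 3: z = -1.2405 + 1.6968i, |z|^2 = 4.4179
Escaped at iteration 3

Answer: no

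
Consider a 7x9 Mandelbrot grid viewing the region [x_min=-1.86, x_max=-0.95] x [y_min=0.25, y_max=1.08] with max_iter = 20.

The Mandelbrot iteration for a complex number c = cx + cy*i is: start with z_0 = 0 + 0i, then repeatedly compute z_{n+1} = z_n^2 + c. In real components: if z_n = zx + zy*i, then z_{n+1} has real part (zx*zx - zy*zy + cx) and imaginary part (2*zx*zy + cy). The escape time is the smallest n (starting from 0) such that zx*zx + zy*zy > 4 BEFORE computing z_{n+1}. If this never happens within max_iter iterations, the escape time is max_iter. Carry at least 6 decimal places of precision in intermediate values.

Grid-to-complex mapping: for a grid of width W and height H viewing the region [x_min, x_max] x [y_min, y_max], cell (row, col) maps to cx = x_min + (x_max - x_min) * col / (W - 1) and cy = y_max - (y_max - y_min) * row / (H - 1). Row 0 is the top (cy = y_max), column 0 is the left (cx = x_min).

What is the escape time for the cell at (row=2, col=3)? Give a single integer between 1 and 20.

z_0 = 0 + 0i, c = -1.4050 + 0.8725i
Iter 1: z = -1.4050 + 0.8725i, |z|^2 = 2.7353
Iter 2: z = -0.1922 + -1.5792i, |z|^2 = 2.5309
Iter 3: z = -3.8620 + 1.4797i, |z|^2 = 17.1044
Escaped at iteration 3

Answer: 3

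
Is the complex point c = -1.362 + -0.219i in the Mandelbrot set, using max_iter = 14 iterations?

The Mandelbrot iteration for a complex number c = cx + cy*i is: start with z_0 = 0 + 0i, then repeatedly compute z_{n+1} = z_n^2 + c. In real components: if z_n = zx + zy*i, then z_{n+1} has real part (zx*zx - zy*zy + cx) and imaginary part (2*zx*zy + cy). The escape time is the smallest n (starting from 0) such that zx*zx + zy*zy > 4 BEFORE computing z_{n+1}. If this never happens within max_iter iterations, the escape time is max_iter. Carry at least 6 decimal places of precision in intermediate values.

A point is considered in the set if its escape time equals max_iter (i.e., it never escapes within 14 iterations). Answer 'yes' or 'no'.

Answer: no

Derivation:
z_0 = 0 + 0i, c = -1.3620 + -0.2190i
Iter 1: z = -1.3620 + -0.2190i, |z|^2 = 1.9030
Iter 2: z = 0.4451 + 0.3776i, |z|^2 = 0.3406
Iter 3: z = -1.3064 + 0.1171i, |z|^2 = 1.7205
Iter 4: z = 0.3311 + -0.5249i, |z|^2 = 0.3852
Iter 5: z = -1.5279 + -0.5666i, |z|^2 = 2.6556
Iter 6: z = 0.6515 + 1.5125i, |z|^2 = 2.7121
Iter 7: z = -3.2252 + 1.7519i, |z|^2 = 13.4707
Escaped at iteration 7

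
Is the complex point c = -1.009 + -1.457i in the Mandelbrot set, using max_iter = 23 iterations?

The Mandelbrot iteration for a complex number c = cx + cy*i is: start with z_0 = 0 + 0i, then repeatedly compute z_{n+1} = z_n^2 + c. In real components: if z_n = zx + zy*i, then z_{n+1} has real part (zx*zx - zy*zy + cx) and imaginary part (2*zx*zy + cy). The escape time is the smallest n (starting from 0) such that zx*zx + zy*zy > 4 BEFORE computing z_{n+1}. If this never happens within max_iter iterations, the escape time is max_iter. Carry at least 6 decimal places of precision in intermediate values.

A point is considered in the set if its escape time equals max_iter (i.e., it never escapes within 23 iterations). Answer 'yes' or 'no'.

z_0 = 0 + 0i, c = -1.0090 + -1.4570i
Iter 1: z = -1.0090 + -1.4570i, |z|^2 = 3.1409
Iter 2: z = -2.1138 + 1.4832i, |z|^2 = 6.6680
Escaped at iteration 2

Answer: no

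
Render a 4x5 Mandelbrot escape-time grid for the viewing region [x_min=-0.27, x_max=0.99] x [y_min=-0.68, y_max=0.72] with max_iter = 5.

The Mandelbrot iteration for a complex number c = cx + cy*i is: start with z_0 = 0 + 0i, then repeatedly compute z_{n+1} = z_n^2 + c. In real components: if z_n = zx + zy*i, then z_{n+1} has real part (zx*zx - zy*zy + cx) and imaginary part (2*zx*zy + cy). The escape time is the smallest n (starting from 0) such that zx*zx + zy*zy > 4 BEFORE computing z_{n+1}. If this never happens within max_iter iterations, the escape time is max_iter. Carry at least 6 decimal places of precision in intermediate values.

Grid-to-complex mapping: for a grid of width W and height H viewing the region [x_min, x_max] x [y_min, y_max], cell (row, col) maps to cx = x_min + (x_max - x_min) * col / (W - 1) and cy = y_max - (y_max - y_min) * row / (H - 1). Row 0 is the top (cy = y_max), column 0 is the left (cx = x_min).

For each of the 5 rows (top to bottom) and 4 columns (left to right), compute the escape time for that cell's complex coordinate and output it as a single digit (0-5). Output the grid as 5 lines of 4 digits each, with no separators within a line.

(row=0, col=0): c = -0.2700 + 0.7200i → escape time 5
(row=0, col=1): c = 0.1500 + 0.7200i → escape time 5
(row=0, col=2): c = 0.5700 + 0.7200i → escape time 3
(row=0, col=3): c = 0.9900 + 0.7200i → escape time 2
(row=1, col=0): c = -0.2700 + 0.3700i → escape time 5
(row=1, col=1): c = 0.1500 + 0.3700i → escape time 5
(row=1, col=2): c = 0.5700 + 0.3700i → escape time 4
(row=1, col=3): c = 0.9900 + 0.3700i → escape time 2
(row=2, col=0): c = -0.2700 + 0.0200i → escape time 5
(row=2, col=1): c = 0.1500 + 0.0200i → escape time 5
(row=2, col=2): c = 0.5700 + 0.0200i → escape time 4
(row=2, col=3): c = 0.9900 + 0.0200i → escape time 3
(row=3, col=0): c = -0.2700 + -0.3300i → escape time 5
(row=3, col=1): c = 0.1500 + -0.3300i → escape time 5
(row=3, col=2): c = 0.5700 + -0.3300i → escape time 4
(row=3, col=3): c = 0.9900 + -0.3300i → escape time 2
(row=4, col=0): c = -0.2700 + -0.6800i → escape time 5
(row=4, col=1): c = 0.1500 + -0.6800i → escape time 5
(row=4, col=2): c = 0.5700 + -0.6800i → escape time 3
(row=4, col=3): c = 0.9900 + -0.6800i → escape time 2

Answer: 5532
5542
5543
5542
5532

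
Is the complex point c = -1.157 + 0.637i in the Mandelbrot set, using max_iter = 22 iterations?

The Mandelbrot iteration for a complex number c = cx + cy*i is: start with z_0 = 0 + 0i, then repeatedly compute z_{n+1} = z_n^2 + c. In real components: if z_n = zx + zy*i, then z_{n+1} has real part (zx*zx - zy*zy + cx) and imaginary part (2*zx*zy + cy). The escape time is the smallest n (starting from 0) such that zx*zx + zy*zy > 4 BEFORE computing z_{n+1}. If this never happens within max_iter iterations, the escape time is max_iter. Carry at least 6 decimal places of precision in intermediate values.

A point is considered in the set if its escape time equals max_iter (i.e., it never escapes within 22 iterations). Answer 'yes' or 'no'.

z_0 = 0 + 0i, c = -1.1570 + 0.6370i
Iter 1: z = -1.1570 + 0.6370i, |z|^2 = 1.7444
Iter 2: z = -0.2241 + -0.8370i, |z|^2 = 0.7508
Iter 3: z = -1.8074 + 1.0122i, |z|^2 = 4.2911
Escaped at iteration 3

Answer: no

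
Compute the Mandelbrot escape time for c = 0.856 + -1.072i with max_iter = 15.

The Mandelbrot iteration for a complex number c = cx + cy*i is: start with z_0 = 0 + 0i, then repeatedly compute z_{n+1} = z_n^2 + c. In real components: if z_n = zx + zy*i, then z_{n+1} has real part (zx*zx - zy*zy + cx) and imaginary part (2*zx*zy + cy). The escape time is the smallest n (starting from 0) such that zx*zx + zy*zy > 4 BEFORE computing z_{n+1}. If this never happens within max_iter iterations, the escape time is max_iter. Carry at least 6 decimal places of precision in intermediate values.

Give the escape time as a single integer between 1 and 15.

Answer: 2

Derivation:
z_0 = 0 + 0i, c = 0.8560 + -1.0720i
Iter 1: z = 0.8560 + -1.0720i, |z|^2 = 1.8819
Iter 2: z = 0.4396 + -2.9073i, |z|^2 = 8.6454
Escaped at iteration 2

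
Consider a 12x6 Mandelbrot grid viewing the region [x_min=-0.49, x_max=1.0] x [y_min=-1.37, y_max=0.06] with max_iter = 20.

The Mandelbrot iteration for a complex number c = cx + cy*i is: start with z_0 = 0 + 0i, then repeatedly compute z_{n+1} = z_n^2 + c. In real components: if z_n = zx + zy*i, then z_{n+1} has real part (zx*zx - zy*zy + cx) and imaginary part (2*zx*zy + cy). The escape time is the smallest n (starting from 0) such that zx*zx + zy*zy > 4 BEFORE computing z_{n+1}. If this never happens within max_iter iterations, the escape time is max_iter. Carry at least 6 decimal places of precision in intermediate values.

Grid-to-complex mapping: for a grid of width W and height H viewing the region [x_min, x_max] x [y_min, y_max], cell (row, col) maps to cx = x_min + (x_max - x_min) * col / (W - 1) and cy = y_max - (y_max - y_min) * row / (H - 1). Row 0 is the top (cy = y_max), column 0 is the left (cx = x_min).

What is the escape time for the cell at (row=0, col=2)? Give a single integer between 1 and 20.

Answer: 20

Derivation:
z_0 = 0 + 0i, c = -0.2191 + 0.0600i
Iter 1: z = -0.2191 + 0.0600i, |z|^2 = 0.0516
Iter 2: z = -0.1747 + 0.0337i, |z|^2 = 0.0317
Iter 3: z = -0.1897 + 0.0482i, |z|^2 = 0.0383
Iter 4: z = -0.1854 + 0.0417i, |z|^2 = 0.0361
Iter 5: z = -0.1864 + 0.0445i, |z|^2 = 0.0367
Iter 6: z = -0.1863 + 0.0434i, |z|^2 = 0.0366
Iter 7: z = -0.1863 + 0.0438i, |z|^2 = 0.0366
Iter 8: z = -0.1863 + 0.0437i, |z|^2 = 0.0366
Iter 9: z = -0.1863 + 0.0437i, |z|^2 = 0.0366
Iter 10: z = -0.1863 + 0.0437i, |z|^2 = 0.0366
Iter 11: z = -0.1863 + 0.0437i, |z|^2 = 0.0366
Iter 12: z = -0.1863 + 0.0437i, |z|^2 = 0.0366
Iter 13: z = -0.1863 + 0.0437i, |z|^2 = 0.0366
Iter 14: z = -0.1863 + 0.0437i, |z|^2 = 0.0366
Iter 15: z = -0.1863 + 0.0437i, |z|^2 = 0.0366
Iter 16: z = -0.1863 + 0.0437i, |z|^2 = 0.0366
Iter 17: z = -0.1863 + 0.0437i, |z|^2 = 0.0366
Iter 18: z = -0.1863 + 0.0437i, |z|^2 = 0.0366
Iter 19: z = -0.1863 + 0.0437i, |z|^2 = 0.0366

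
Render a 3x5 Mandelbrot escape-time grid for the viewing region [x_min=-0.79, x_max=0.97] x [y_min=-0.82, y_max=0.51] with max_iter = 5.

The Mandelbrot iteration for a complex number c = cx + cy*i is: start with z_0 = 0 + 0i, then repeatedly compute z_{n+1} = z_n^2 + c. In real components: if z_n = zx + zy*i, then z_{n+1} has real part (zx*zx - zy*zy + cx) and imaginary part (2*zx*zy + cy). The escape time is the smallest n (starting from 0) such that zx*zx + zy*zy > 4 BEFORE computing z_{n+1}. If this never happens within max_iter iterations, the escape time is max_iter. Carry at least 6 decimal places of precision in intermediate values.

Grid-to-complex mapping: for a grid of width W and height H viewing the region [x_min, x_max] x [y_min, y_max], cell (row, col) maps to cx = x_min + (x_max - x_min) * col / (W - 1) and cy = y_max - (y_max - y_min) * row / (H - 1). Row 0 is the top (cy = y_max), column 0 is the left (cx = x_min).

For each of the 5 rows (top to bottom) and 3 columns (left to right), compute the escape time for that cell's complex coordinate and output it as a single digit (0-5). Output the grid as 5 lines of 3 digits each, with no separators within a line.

(row=0, col=0): c = -0.7900 + 0.5100i → escape time 5
(row=0, col=1): c = 0.0900 + 0.5100i → escape time 5
(row=0, col=2): c = 0.9700 + 0.5100i → escape time 2
(row=1, col=0): c = -0.7900 + 0.1775i → escape time 5
(row=1, col=1): c = 0.0900 + 0.1775i → escape time 5
(row=1, col=2): c = 0.9700 + 0.1775i → escape time 3
(row=2, col=0): c = -0.7900 + -0.1550i → escape time 5
(row=2, col=1): c = 0.0900 + -0.1550i → escape time 5
(row=2, col=2): c = 0.9700 + -0.1550i → escape time 3
(row=3, col=0): c = -0.7900 + -0.4875i → escape time 5
(row=3, col=1): c = 0.0900 + -0.4875i → escape time 5
(row=3, col=2): c = 0.9700 + -0.4875i → escape time 2
(row=4, col=0): c = -0.7900 + -0.8200i → escape time 4
(row=4, col=1): c = 0.0900 + -0.8200i → escape time 5
(row=4, col=2): c = 0.9700 + -0.8200i → escape time 2

Answer: 552
553
553
552
452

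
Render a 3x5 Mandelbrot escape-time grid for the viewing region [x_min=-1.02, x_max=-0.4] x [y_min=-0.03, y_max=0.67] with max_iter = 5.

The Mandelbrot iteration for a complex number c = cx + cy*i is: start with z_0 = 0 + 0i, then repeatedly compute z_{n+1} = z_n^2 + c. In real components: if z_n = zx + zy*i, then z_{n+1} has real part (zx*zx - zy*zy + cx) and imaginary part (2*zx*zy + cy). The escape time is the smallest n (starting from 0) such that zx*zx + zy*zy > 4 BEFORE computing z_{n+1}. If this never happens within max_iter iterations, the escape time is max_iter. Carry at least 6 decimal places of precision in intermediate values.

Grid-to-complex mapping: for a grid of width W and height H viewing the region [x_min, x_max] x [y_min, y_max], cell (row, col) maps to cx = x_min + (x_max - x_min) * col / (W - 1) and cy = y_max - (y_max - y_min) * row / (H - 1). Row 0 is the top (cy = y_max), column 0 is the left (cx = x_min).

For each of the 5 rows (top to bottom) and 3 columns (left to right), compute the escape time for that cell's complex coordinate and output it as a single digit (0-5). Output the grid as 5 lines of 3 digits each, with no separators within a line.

Answer: 455
555
555
555
555

Derivation:
(row=0, col=0): c = -1.0200 + 0.6700i → escape time 4
(row=0, col=1): c = -0.7100 + 0.6700i → escape time 5
(row=0, col=2): c = -0.4000 + 0.6700i → escape time 5
(row=1, col=0): c = -1.0200 + 0.4950i → escape time 5
(row=1, col=1): c = -0.7100 + 0.4950i → escape time 5
(row=1, col=2): c = -0.4000 + 0.4950i → escape time 5
(row=2, col=0): c = -1.0200 + 0.3200i → escape time 5
(row=2, col=1): c = -0.7100 + 0.3200i → escape time 5
(row=2, col=2): c = -0.4000 + 0.3200i → escape time 5
(row=3, col=0): c = -1.0200 + 0.1450i → escape time 5
(row=3, col=1): c = -0.7100 + 0.1450i → escape time 5
(row=3, col=2): c = -0.4000 + 0.1450i → escape time 5
(row=4, col=0): c = -1.0200 + -0.0300i → escape time 5
(row=4, col=1): c = -0.7100 + -0.0300i → escape time 5
(row=4, col=2): c = -0.4000 + -0.0300i → escape time 5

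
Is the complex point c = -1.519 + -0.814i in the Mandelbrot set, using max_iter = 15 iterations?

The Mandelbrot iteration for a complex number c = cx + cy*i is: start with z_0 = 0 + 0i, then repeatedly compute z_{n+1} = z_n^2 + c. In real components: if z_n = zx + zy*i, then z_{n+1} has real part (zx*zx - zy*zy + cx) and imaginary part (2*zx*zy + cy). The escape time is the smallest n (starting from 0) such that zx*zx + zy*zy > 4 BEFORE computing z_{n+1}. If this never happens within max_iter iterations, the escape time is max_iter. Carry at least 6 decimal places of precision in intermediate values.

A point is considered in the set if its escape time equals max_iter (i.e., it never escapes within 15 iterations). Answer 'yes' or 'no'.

Answer: no

Derivation:
z_0 = 0 + 0i, c = -1.5190 + -0.8140i
Iter 1: z = -1.5190 + -0.8140i, |z|^2 = 2.9700
Iter 2: z = 0.1258 + 1.6589i, |z|^2 = 2.7679
Iter 3: z = -4.2552 + -0.3967i, |z|^2 = 18.2644
Escaped at iteration 3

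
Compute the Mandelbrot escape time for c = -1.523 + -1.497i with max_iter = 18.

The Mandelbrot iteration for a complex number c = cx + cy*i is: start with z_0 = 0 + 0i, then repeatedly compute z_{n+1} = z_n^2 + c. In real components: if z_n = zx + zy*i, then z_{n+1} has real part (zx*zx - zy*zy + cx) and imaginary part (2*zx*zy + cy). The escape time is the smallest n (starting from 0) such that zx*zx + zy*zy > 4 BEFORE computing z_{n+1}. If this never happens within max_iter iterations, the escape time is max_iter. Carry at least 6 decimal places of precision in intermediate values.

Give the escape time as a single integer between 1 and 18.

z_0 = 0 + 0i, c = -1.5230 + -1.4970i
Iter 1: z = -1.5230 + -1.4970i, |z|^2 = 4.5605
Escaped at iteration 1

Answer: 1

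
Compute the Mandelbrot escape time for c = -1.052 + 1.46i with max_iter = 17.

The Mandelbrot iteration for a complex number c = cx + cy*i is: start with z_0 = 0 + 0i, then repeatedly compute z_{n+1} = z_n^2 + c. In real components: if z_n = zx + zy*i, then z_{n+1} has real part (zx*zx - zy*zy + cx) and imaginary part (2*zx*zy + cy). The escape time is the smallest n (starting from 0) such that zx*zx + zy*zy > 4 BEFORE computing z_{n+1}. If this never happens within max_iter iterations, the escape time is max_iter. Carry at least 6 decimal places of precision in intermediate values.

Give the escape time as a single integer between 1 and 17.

Answer: 2

Derivation:
z_0 = 0 + 0i, c = -1.0520 + 1.4600i
Iter 1: z = -1.0520 + 1.4600i, |z|^2 = 3.2383
Iter 2: z = -2.0769 + -1.6118i, |z|^2 = 6.9115
Escaped at iteration 2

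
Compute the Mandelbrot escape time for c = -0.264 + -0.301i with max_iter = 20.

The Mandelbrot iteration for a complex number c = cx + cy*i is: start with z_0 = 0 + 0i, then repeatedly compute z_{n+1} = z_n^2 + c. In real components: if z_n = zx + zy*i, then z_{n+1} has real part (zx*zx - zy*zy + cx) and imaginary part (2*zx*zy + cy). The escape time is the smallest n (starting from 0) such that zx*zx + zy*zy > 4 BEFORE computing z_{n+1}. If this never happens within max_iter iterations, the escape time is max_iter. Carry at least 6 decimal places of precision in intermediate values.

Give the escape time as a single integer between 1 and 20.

Answer: 20

Derivation:
z_0 = 0 + 0i, c = -0.2640 + -0.3010i
Iter 1: z = -0.2640 + -0.3010i, |z|^2 = 0.1603
Iter 2: z = -0.2849 + -0.1421i, |z|^2 = 0.1014
Iter 3: z = -0.2030 + -0.2200i, |z|^2 = 0.0896
Iter 4: z = -0.2712 + -0.2117i, |z|^2 = 0.1184
Iter 5: z = -0.2352 + -0.1862i, |z|^2 = 0.0900
Iter 6: z = -0.2433 + -0.2134i, |z|^2 = 0.1047
Iter 7: z = -0.2503 + -0.1971i, |z|^2 = 0.1015
Iter 8: z = -0.2402 + -0.2023i, |z|^2 = 0.0986
Iter 9: z = -0.2472 + -0.2038i, |z|^2 = 0.1027
Iter 10: z = -0.2444 + -0.2002i, |z|^2 = 0.0998
Iter 11: z = -0.2443 + -0.2031i, |z|^2 = 0.1010
Iter 12: z = -0.2456 + -0.2017i, |z|^2 = 0.1010
Iter 13: z = -0.2444 + -0.2019i, |z|^2 = 0.1005
Iter 14: z = -0.2450 + -0.2023i, |z|^2 = 0.1010
Iter 15: z = -0.2449 + -0.2019i, |z|^2 = 0.1007
Iter 16: z = -0.2448 + -0.2021i, |z|^2 = 0.1008
Iter 17: z = -0.2449 + -0.2020i, |z|^2 = 0.1008
Iter 18: z = -0.2448 + -0.2020i, |z|^2 = 0.1008
Iter 19: z = -0.2449 + -0.2021i, |z|^2 = 0.1008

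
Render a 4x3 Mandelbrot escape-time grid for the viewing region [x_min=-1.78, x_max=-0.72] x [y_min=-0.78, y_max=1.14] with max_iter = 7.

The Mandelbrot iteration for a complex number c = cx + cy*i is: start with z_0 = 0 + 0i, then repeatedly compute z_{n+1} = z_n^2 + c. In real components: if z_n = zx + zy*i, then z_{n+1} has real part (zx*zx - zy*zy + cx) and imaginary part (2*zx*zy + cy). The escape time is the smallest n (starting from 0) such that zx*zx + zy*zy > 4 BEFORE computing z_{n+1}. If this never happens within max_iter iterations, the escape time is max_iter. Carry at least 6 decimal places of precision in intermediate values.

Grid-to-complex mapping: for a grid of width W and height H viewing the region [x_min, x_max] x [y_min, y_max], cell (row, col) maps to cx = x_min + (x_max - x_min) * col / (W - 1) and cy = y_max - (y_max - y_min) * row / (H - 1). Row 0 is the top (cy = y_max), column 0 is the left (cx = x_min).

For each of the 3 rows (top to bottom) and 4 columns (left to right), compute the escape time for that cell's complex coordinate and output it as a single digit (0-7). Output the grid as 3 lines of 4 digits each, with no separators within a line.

Answer: 1233
4677
2334

Derivation:
(row=0, col=0): c = -1.7800 + 1.1400i → escape time 1
(row=0, col=1): c = -1.4267 + 1.1400i → escape time 2
(row=0, col=2): c = -1.0733 + 1.1400i → escape time 3
(row=0, col=3): c = -0.7200 + 1.1400i → escape time 3
(row=1, col=0): c = -1.7800 + 0.1800i → escape time 4
(row=1, col=1): c = -1.4267 + 0.1800i → escape time 6
(row=1, col=2): c = -1.0733 + 0.1800i → escape time 7
(row=1, col=3): c = -0.7200 + 0.1800i → escape time 7
(row=2, col=0): c = -1.7800 + -0.7800i → escape time 2
(row=2, col=1): c = -1.4267 + -0.7800i → escape time 3
(row=2, col=2): c = -1.0733 + -0.7800i → escape time 3
(row=2, col=3): c = -0.7200 + -0.7800i → escape time 4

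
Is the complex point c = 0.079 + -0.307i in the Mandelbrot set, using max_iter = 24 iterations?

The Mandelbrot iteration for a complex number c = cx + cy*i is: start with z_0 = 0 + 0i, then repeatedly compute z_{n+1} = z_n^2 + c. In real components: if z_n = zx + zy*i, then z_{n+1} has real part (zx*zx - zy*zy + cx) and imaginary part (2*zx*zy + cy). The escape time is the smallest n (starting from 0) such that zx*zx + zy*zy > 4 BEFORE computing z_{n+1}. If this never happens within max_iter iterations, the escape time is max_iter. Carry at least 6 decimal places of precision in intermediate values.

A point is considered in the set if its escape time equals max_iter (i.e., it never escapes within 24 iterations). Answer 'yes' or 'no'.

z_0 = 0 + 0i, c = 0.0790 + -0.3070i
Iter 1: z = 0.0790 + -0.3070i, |z|^2 = 0.1005
Iter 2: z = -0.0090 + -0.3555i, |z|^2 = 0.1265
Iter 3: z = -0.0473 + -0.3006i, |z|^2 = 0.0926
Iter 4: z = -0.0091 + -0.2786i, |z|^2 = 0.0777
Iter 5: z = 0.0015 + -0.3019i, |z|^2 = 0.0912
Iter 6: z = -0.0122 + -0.3079i, |z|^2 = 0.0949
Iter 7: z = -0.0157 + -0.2995i, |z|^2 = 0.0900
Iter 8: z = -0.0105 + -0.2976i, |z|^2 = 0.0887
Iter 9: z = -0.0095 + -0.3008i, |z|^2 = 0.0906
Iter 10: z = -0.0114 + -0.3013i, |z|^2 = 0.0909
Iter 11: z = -0.0117 + -0.3001i, |z|^2 = 0.0902
Iter 12: z = -0.0110 + -0.3000i, |z|^2 = 0.0901
Iter 13: z = -0.0109 + -0.3004i, |z|^2 = 0.0904
Iter 14: z = -0.0111 + -0.3005i, |z|^2 = 0.0904
Iter 15: z = -0.0112 + -0.3003i, |z|^2 = 0.0903
Iter 16: z = -0.0111 + -0.3003i, |z|^2 = 0.0903
Iter 17: z = -0.0111 + -0.3004i, |z|^2 = 0.0903
Iter 18: z = -0.0111 + -0.3004i, |z|^2 = 0.0903
Iter 19: z = -0.0111 + -0.3003i, |z|^2 = 0.0903
Iter 20: z = -0.0111 + -0.3003i, |z|^2 = 0.0903
Iter 21: z = -0.0111 + -0.3003i, |z|^2 = 0.0903
Iter 22: z = -0.0111 + -0.3003i, |z|^2 = 0.0903
Iter 23: z = -0.0111 + -0.3003i, |z|^2 = 0.0903
Did not escape in 24 iterations → in set

Answer: yes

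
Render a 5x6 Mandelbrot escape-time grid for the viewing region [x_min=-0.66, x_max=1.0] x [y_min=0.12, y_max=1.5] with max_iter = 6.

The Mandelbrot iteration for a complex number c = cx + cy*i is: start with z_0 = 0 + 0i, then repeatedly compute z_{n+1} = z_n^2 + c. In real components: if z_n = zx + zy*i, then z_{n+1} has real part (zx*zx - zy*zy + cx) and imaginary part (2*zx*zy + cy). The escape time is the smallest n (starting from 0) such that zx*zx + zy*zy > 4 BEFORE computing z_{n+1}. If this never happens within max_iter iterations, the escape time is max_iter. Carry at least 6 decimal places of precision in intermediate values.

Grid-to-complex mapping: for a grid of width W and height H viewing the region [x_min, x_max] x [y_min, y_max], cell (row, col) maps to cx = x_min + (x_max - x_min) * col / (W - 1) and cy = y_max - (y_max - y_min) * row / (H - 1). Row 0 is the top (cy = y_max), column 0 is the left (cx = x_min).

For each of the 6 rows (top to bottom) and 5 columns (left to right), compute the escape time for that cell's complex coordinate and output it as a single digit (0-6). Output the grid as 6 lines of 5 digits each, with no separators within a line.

(row=0, col=0): c = -0.6600 + 1.5000i → escape time 2
(row=0, col=1): c = -0.2450 + 1.5000i → escape time 2
(row=0, col=2): c = 0.1700 + 1.5000i → escape time 2
(row=0, col=3): c = 0.5850 + 1.5000i → escape time 2
(row=0, col=4): c = 1.0000 + 1.5000i → escape time 2
(row=1, col=0): c = -0.6600 + 1.2240i → escape time 3
(row=1, col=1): c = -0.2450 + 1.2240i → escape time 3
(row=1, col=2): c = 0.1700 + 1.2240i → escape time 2
(row=1, col=3): c = 0.5850 + 1.2240i → escape time 2
(row=1, col=4): c = 1.0000 + 1.2240i → escape time 2
(row=2, col=0): c = -0.6600 + 0.9480i → escape time 4
(row=2, col=1): c = -0.2450 + 0.9480i → escape time 6
(row=2, col=2): c = 0.1700 + 0.9480i → escape time 4
(row=2, col=3): c = 0.5850 + 0.9480i → escape time 2
(row=2, col=4): c = 1.0000 + 0.9480i → escape time 2
(row=3, col=0): c = -0.6600 + 0.6720i → escape time 6
(row=3, col=1): c = -0.2450 + 0.6720i → escape time 6
(row=3, col=2): c = 0.1700 + 0.6720i → escape time 6
(row=3, col=3): c = 0.5850 + 0.6720i → escape time 3
(row=3, col=4): c = 1.0000 + 0.6720i → escape time 2
(row=4, col=0): c = -0.6600 + 0.3960i → escape time 6
(row=4, col=1): c = -0.2450 + 0.3960i → escape time 6
(row=4, col=2): c = 0.1700 + 0.3960i → escape time 6
(row=4, col=3): c = 0.5850 + 0.3960i → escape time 4
(row=4, col=4): c = 1.0000 + 0.3960i → escape time 2
(row=5, col=0): c = -0.6600 + 0.1200i → escape time 6
(row=5, col=1): c = -0.2450 + 0.1200i → escape time 6
(row=5, col=2): c = 0.1700 + 0.1200i → escape time 6
(row=5, col=3): c = 0.5850 + 0.1200i → escape time 4
(row=5, col=4): c = 1.0000 + 0.1200i → escape time 2

Answer: 22222
33222
46422
66632
66642
66642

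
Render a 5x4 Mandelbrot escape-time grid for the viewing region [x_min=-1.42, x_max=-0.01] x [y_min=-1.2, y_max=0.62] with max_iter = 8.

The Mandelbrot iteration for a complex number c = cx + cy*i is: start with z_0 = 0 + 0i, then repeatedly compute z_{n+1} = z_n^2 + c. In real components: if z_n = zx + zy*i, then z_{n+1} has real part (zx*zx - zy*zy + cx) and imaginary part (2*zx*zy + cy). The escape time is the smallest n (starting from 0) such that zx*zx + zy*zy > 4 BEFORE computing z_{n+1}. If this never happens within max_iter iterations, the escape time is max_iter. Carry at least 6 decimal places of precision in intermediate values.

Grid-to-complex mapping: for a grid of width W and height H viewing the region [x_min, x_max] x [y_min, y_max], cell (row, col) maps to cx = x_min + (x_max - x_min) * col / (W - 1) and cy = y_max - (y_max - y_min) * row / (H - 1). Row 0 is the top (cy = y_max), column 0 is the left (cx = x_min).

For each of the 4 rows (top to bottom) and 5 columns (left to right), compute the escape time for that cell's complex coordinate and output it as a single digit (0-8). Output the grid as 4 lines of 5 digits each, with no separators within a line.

Answer: 34688
88888
34688
23333

Derivation:
(row=0, col=0): c = -1.4200 + 0.6200i → escape time 3
(row=0, col=1): c = -1.0675 + 0.6200i → escape time 4
(row=0, col=2): c = -0.7150 + 0.6200i → escape time 6
(row=0, col=3): c = -0.3625 + 0.6200i → escape time 8
(row=0, col=4): c = -0.0100 + 0.6200i → escape time 8
(row=1, col=0): c = -1.4200 + 0.0133i → escape time 8
(row=1, col=1): c = -1.0675 + 0.0133i → escape time 8
(row=1, col=2): c = -0.7150 + 0.0133i → escape time 8
(row=1, col=3): c = -0.3625 + 0.0133i → escape time 8
(row=1, col=4): c = -0.0100 + 0.0133i → escape time 8
(row=2, col=0): c = -1.4200 + -0.5933i → escape time 3
(row=2, col=1): c = -1.0675 + -0.5933i → escape time 4
(row=2, col=2): c = -0.7150 + -0.5933i → escape time 6
(row=2, col=3): c = -0.3625 + -0.5933i → escape time 8
(row=2, col=4): c = -0.0100 + -0.5933i → escape time 8
(row=3, col=0): c = -1.4200 + -1.2000i → escape time 2
(row=3, col=1): c = -1.0675 + -1.2000i → escape time 3
(row=3, col=2): c = -0.7150 + -1.2000i → escape time 3
(row=3, col=3): c = -0.3625 + -1.2000i → escape time 3
(row=3, col=4): c = -0.0100 + -1.2000i → escape time 3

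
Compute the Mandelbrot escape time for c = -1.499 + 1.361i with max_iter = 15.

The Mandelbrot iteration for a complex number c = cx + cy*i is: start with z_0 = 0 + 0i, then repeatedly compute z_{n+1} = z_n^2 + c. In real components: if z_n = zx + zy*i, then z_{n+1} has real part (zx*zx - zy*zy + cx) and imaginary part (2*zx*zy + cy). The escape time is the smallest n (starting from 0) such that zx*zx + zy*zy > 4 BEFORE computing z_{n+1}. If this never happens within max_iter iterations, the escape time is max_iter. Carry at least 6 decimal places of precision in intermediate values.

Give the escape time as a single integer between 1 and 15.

z_0 = 0 + 0i, c = -1.4990 + 1.3610i
Iter 1: z = -1.4990 + 1.3610i, |z|^2 = 4.0993
Escaped at iteration 1

Answer: 1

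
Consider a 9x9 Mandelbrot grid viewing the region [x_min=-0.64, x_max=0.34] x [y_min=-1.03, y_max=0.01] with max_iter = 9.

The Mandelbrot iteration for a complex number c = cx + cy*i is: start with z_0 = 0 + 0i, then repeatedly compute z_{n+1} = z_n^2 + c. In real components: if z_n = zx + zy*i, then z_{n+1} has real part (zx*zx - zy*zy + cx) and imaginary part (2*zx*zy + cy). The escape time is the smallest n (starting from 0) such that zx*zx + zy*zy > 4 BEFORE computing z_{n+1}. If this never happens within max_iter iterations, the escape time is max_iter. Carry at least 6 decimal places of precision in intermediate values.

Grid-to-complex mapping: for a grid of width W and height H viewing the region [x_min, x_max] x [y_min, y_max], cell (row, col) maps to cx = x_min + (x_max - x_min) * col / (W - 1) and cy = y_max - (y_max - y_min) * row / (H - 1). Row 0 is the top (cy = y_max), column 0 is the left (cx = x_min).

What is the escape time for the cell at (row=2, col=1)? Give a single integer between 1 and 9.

z_0 = 0 + 0i, c = -0.5175 + -0.2500i
Iter 1: z = -0.5175 + -0.2500i, |z|^2 = 0.3303
Iter 2: z = -0.3122 + 0.0088i, |z|^2 = 0.0975
Iter 3: z = -0.4201 + -0.2555i, |z|^2 = 0.2418
Iter 4: z = -0.4063 + -0.0354i, |z|^2 = 0.1663
Iter 5: z = -0.3537 + -0.2213i, |z|^2 = 0.1741
Iter 6: z = -0.4414 + -0.0935i, |z|^2 = 0.2035
Iter 7: z = -0.3314 + -0.1675i, |z|^2 = 0.1379
Iter 8: z = -0.4357 + -0.1390i, |z|^2 = 0.2092

Answer: 9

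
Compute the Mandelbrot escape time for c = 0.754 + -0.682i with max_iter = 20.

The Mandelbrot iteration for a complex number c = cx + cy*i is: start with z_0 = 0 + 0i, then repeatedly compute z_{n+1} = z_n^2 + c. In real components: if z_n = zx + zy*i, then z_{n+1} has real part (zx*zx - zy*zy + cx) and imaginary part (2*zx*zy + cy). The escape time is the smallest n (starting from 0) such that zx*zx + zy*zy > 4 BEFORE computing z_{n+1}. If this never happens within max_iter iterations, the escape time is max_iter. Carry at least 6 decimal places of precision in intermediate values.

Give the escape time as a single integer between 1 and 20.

z_0 = 0 + 0i, c = 0.7540 + -0.6820i
Iter 1: z = 0.7540 + -0.6820i, |z|^2 = 1.0336
Iter 2: z = 0.8574 + -1.7105i, |z|^2 = 3.6608
Iter 3: z = -1.4365 + -3.6151i, |z|^2 = 15.1323
Escaped at iteration 3

Answer: 3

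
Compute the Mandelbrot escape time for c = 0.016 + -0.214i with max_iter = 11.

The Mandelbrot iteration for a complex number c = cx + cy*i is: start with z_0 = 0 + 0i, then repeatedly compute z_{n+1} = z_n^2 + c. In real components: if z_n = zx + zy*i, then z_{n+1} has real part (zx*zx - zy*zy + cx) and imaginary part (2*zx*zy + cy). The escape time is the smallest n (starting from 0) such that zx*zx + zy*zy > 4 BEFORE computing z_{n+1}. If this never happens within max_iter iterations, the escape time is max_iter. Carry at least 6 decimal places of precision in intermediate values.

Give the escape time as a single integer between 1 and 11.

Answer: 11

Derivation:
z_0 = 0 + 0i, c = 0.0160 + -0.2140i
Iter 1: z = 0.0160 + -0.2140i, |z|^2 = 0.0461
Iter 2: z = -0.0295 + -0.2208i, |z|^2 = 0.0496
Iter 3: z = -0.0319 + -0.2010i, |z|^2 = 0.0414
Iter 4: z = -0.0234 + -0.2012i, |z|^2 = 0.0410
Iter 5: z = -0.0239 + -0.2046i, |z|^2 = 0.0424
Iter 6: z = -0.0253 + -0.2042i, |z|^2 = 0.0423
Iter 7: z = -0.0251 + -0.2037i, |z|^2 = 0.0421
Iter 8: z = -0.0249 + -0.2038i, |z|^2 = 0.0421
Iter 9: z = -0.0249 + -0.2039i, |z|^2 = 0.0422
Iter 10: z = -0.0249 + -0.2038i, |z|^2 = 0.0422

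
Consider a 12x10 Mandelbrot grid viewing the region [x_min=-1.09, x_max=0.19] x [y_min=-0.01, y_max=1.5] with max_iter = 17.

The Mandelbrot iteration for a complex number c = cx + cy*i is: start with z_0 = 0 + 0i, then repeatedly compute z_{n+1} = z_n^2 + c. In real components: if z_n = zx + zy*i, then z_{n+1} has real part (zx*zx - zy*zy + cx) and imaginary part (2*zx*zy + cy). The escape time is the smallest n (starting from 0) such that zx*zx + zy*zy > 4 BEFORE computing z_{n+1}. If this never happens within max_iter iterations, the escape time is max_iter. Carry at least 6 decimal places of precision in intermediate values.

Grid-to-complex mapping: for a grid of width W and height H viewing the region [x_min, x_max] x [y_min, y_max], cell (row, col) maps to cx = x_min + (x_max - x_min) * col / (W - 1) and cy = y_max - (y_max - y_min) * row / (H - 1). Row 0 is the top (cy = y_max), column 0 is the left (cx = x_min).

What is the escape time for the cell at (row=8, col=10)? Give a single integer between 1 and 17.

Answer: 17

Derivation:
z_0 = 0 + 0i, c = 0.0736 + 0.1578i
Iter 1: z = 0.0736 + 0.1578i, |z|^2 = 0.0303
Iter 2: z = 0.0542 + 0.1810i, |z|^2 = 0.0357
Iter 3: z = 0.0438 + 0.1774i, |z|^2 = 0.0334
Iter 4: z = 0.0441 + 0.1733i, |z|^2 = 0.0320
Iter 5: z = 0.0455 + 0.1731i, |z|^2 = 0.0320
Iter 6: z = 0.0458 + 0.1735i, |z|^2 = 0.0322
Iter 7: z = 0.0456 + 0.1737i, |z|^2 = 0.0322
Iter 8: z = 0.0456 + 0.1736i, |z|^2 = 0.0322
Iter 9: z = 0.0456 + 0.1736i, |z|^2 = 0.0322
Iter 10: z = 0.0456 + 0.1736i, |z|^2 = 0.0322
Iter 11: z = 0.0456 + 0.1736i, |z|^2 = 0.0322
Iter 12: z = 0.0456 + 0.1736i, |z|^2 = 0.0322
Iter 13: z = 0.0456 + 0.1736i, |z|^2 = 0.0322
Iter 14: z = 0.0456 + 0.1736i, |z|^2 = 0.0322
Iter 15: z = 0.0456 + 0.1736i, |z|^2 = 0.0322
Iter 16: z = 0.0456 + 0.1736i, |z|^2 = 0.0322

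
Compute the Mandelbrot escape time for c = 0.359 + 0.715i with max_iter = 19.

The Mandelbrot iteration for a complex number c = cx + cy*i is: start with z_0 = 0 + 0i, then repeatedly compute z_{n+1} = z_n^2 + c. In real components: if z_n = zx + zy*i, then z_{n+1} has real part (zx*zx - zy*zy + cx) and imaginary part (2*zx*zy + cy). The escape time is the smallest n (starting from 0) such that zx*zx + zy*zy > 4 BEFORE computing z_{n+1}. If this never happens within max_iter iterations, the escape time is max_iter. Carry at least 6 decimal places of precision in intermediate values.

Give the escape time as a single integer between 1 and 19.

Answer: 6

Derivation:
z_0 = 0 + 0i, c = 0.3590 + 0.7150i
Iter 1: z = 0.3590 + 0.7150i, |z|^2 = 0.6401
Iter 2: z = -0.0233 + 1.2284i, |z|^2 = 1.5094
Iter 3: z = -1.1493 + 0.6576i, |z|^2 = 1.7535
Iter 4: z = 1.2475 + -0.7967i, |z|^2 = 2.1910
Iter 5: z = 1.2805 + -1.2729i, |z|^2 = 3.2597
Iter 6: z = 0.3784 + -2.5447i, |z|^2 = 6.6186
Escaped at iteration 6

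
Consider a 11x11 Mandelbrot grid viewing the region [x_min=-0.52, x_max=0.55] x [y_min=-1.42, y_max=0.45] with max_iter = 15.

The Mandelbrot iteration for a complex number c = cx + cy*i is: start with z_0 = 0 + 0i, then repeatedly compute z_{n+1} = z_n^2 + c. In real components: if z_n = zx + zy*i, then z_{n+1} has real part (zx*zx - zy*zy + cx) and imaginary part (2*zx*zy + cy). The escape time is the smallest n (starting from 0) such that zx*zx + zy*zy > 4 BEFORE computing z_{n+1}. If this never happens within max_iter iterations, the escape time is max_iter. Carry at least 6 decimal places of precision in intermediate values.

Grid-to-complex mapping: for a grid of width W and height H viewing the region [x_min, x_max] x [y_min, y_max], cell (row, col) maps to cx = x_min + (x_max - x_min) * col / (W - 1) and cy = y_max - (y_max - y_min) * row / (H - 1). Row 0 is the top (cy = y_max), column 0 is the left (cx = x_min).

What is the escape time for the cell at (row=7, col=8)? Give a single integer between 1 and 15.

Answer: 4

Derivation:
z_0 = 0 + 0i, c = 0.3360 + -0.8590i
Iter 1: z = 0.3360 + -0.8590i, |z|^2 = 0.8508
Iter 2: z = -0.2890 + -1.4362i, |z|^2 = 2.1463
Iter 3: z = -1.6433 + -0.0289i, |z|^2 = 2.7013
Iter 4: z = 3.0356 + -0.7640i, |z|^2 = 9.7986
Escaped at iteration 4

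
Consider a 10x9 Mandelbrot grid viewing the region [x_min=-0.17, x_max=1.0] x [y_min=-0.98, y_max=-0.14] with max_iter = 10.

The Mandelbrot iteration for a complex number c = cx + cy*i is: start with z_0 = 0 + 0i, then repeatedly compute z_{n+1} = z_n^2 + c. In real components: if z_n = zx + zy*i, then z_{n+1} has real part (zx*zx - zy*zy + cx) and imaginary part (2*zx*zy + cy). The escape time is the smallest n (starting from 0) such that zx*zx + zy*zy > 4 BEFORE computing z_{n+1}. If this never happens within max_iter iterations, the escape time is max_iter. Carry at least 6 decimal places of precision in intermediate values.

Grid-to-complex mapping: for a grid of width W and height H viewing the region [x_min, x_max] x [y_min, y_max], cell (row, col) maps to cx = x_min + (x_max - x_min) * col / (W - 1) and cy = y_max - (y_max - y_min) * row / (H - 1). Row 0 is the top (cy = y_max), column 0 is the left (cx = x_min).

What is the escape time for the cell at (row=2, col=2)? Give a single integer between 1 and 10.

Answer: 10

Derivation:
z_0 = 0 + 0i, c = 0.0900 + -0.3500i
Iter 1: z = 0.0900 + -0.3500i, |z|^2 = 0.1306
Iter 2: z = -0.0244 + -0.4130i, |z|^2 = 0.1712
Iter 3: z = -0.0800 + -0.3298i, |z|^2 = 0.1152
Iter 4: z = -0.0124 + -0.2972i, |z|^2 = 0.0885
Iter 5: z = 0.0018 + -0.3426i, |z|^2 = 0.1174
Iter 6: z = -0.0274 + -0.3512i, |z|^2 = 0.1241
Iter 7: z = -0.0326 + -0.3308i, |z|^2 = 0.1105
Iter 8: z = -0.0183 + -0.3284i, |z|^2 = 0.1082
Iter 9: z = -0.0175 + -0.3380i, |z|^2 = 0.1145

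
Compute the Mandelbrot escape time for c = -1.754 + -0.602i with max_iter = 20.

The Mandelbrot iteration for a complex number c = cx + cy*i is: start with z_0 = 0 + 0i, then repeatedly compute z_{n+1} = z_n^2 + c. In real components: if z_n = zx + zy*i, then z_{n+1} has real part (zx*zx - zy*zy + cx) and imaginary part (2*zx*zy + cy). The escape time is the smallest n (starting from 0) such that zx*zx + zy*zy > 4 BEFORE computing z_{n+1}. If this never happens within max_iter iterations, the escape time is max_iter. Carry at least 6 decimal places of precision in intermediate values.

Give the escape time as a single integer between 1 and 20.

z_0 = 0 + 0i, c = -1.7540 + -0.6020i
Iter 1: z = -1.7540 + -0.6020i, |z|^2 = 3.4389
Iter 2: z = 0.9601 + 1.5098i, |z|^2 = 3.2014
Iter 3: z = -3.1117 + 2.2972i, |z|^2 = 14.9599
Escaped at iteration 3

Answer: 3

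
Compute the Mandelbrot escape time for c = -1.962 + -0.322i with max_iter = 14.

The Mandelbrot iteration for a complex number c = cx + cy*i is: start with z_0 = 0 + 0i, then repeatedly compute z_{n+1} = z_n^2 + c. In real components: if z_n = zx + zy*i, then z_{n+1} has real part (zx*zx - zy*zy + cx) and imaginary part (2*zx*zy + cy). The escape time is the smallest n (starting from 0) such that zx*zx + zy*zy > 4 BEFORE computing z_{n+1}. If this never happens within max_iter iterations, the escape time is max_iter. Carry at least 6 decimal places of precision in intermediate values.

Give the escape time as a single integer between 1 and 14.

z_0 = 0 + 0i, c = -1.9620 + -0.3220i
Iter 1: z = -1.9620 + -0.3220i, |z|^2 = 3.9531
Iter 2: z = 1.7838 + 0.9415i, |z|^2 = 4.0683
Escaped at iteration 2

Answer: 2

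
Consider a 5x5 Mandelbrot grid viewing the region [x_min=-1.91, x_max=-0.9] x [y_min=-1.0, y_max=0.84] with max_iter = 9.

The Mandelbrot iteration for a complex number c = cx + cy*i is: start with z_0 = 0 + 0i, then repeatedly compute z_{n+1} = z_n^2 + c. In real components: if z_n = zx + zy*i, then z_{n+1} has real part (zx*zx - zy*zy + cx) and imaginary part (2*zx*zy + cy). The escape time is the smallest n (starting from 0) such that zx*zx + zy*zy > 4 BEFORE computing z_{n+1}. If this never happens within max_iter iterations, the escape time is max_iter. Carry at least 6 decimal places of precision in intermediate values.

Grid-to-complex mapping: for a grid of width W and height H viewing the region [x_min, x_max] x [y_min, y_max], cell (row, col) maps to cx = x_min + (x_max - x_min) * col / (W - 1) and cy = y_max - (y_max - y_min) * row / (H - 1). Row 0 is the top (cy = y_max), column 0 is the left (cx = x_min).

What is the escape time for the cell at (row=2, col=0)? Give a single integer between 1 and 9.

z_0 = 0 + 0i, c = -1.9100 + -0.0800i
Iter 1: z = -1.9100 + -0.0800i, |z|^2 = 3.6545
Iter 2: z = 1.7317 + 0.2256i, |z|^2 = 3.0497
Iter 3: z = 1.0379 + 0.7013i, |z|^2 = 1.5691
Iter 4: z = -1.3247 + 1.3758i, |z|^2 = 3.6477
Iter 5: z = -2.0482 + -3.7250i, |z|^2 = 18.0710
Escaped at iteration 5

Answer: 5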